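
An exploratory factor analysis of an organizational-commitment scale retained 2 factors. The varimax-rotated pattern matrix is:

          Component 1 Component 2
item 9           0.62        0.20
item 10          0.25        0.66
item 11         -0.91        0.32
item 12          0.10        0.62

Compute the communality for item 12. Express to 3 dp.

0.394

h² = 0.10² + 0.62² = 0.0100 + 0.3844 = 0.3944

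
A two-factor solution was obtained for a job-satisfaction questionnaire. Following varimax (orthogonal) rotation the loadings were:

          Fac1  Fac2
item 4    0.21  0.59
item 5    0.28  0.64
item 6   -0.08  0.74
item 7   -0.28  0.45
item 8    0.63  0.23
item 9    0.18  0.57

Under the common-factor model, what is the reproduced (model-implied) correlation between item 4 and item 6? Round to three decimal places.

r̂ = Σ λ_i·λ_j across factors = (0.21)(-0.08) + (0.59)(0.74)
  = -0.0168 +0.4366 = 0.4198

0.420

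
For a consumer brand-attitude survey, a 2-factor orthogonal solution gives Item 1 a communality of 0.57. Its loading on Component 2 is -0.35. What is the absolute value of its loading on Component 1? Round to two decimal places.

Under orthogonal rotation h² = Σλ², so λ_Component 1² = h² − (0.1225) = 0.57 − 0.1225 = 0.4475.
|λ| = √0.4475 = 0.6690.

0.67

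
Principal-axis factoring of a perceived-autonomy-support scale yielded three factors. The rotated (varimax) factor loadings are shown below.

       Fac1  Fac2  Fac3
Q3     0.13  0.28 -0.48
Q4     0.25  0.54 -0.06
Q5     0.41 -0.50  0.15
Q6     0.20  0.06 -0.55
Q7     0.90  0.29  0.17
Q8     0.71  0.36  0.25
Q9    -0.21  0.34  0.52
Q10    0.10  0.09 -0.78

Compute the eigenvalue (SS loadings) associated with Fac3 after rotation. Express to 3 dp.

1.529

SS loadings for Fac3 = (-0.48)² + (-0.06)² + 0.15² + (-0.55)² + 0.17² + 0.25² + 0.52² + (-0.78)² = 0.2304 + 0.0036 + 0.0225 + 0.3025 + 0.0289 + 0.0625 + 0.2704 + 0.6084 = 1.5292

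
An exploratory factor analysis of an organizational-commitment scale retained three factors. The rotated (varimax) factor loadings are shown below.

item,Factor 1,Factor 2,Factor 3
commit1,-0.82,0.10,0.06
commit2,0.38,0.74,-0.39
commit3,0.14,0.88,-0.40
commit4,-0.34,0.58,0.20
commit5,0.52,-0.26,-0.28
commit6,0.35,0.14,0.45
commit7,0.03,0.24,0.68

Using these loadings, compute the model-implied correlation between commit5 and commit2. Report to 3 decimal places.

0.114

r̂ = Σ λ_i·λ_j across factors = (0.52)(0.38) + (-0.26)(0.74) + (-0.28)(-0.39)
  = +0.1976 -0.1924 +0.1092 = 0.1144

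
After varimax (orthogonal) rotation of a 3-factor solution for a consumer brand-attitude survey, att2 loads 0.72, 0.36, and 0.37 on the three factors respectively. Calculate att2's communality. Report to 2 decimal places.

h² = 0.72² + 0.36² + 0.37² = 0.5184 + 0.1296 + 0.1369 = 0.7849

0.78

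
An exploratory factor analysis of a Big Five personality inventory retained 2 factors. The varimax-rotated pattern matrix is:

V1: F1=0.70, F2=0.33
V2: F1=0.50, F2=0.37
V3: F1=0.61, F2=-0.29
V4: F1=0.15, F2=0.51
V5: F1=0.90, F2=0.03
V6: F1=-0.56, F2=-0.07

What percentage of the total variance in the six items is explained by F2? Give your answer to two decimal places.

SS loadings for F2 = 0.33² + 0.37² + (-0.29)² + 0.51² + 0.03² + (-0.07)² = 0.5958
With 6 standardized items, total variance = 6. Proportion = 0.5958/6 = 0.0993 → 9.93%.

9.93%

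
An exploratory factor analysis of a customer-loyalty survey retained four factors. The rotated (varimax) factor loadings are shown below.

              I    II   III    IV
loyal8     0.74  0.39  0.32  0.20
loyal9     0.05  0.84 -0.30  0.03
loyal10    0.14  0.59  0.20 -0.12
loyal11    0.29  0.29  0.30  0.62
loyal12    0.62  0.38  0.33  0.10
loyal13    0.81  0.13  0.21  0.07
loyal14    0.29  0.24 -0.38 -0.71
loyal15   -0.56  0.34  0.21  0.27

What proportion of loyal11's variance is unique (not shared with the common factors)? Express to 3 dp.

h² = 0.29² + 0.29² + 0.30² + 0.62² = 0.0841 + 0.0841 + 0.0900 + 0.3844 = 0.6426
Uniqueness u² = 1 − h² = 1 − 0.6426 = 0.3574

0.357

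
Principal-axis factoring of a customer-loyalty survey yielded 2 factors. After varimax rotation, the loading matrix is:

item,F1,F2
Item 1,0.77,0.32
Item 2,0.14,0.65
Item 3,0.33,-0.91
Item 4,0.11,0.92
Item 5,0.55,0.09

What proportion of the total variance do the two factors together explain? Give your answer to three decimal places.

Communalities: 0.6953, 0.4421, 0.9370, 0.8585, 0.3106; Σh² = 3.2435.
Total variance with 5 standardized items is 5, so the solution explains 3.2435/5 = 0.6487.

0.649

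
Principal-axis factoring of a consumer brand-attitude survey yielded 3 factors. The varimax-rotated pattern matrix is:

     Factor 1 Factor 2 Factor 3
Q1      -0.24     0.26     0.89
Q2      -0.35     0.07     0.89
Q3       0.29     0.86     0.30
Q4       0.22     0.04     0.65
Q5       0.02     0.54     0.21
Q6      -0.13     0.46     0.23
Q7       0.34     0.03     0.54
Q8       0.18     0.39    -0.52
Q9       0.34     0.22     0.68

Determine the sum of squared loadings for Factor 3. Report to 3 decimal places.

3.218

SS loadings for Factor 3 = 0.89² + 0.89² + 0.30² + 0.65² + 0.21² + 0.23² + 0.54² + (-0.52)² + 0.68² = 0.7921 + 0.7921 + 0.0900 + 0.4225 + 0.0441 + 0.0529 + 0.2916 + 0.2704 + 0.4624 = 3.2181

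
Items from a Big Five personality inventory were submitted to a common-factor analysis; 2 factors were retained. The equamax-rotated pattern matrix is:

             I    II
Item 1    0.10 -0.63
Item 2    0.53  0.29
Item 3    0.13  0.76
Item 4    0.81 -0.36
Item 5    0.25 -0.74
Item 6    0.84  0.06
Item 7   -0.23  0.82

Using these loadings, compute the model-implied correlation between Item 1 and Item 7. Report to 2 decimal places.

r̂ = Σ λ_i·λ_j across factors = (0.10)(-0.23) + (-0.63)(0.82)
  = -0.0230 -0.5166 = -0.5396

-0.54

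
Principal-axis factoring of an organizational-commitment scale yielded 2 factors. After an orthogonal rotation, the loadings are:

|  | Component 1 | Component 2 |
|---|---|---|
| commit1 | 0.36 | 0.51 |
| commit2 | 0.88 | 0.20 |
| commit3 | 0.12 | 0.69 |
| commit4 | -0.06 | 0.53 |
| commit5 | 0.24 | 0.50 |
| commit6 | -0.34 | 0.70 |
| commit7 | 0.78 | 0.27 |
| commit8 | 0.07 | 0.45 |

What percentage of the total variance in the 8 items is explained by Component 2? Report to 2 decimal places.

SS loadings for Component 2 = 0.51² + 0.20² + 0.69² + 0.53² + 0.50² + 0.70² + 0.27² + 0.45² = 2.0725
With 8 standardized items, total variance = 8. Proportion = 2.0725/8 = 0.2591 → 25.91%.

25.91%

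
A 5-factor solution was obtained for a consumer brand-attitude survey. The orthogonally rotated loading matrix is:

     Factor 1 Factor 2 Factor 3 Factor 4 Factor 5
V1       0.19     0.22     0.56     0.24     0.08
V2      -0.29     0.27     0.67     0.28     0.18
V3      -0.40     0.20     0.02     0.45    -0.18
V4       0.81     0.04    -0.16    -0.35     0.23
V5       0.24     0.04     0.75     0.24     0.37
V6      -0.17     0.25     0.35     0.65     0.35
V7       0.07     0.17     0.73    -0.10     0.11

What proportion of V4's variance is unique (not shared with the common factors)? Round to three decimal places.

0.141

h² = 0.81² + 0.04² + (-0.16)² + (-0.35)² + 0.23² = 0.6561 + 0.0016 + 0.0256 + 0.1225 + 0.0529 = 0.8587
Uniqueness u² = 1 − h² = 1 − 0.8587 = 0.1413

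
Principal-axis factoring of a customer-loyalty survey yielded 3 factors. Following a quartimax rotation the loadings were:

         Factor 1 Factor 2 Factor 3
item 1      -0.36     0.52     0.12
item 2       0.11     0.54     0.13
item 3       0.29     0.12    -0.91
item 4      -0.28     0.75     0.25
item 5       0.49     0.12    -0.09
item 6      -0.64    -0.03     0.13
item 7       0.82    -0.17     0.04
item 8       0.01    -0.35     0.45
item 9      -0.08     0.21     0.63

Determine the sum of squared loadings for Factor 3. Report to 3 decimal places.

SS loadings for Factor 3 = 0.12² + 0.13² + (-0.91)² + 0.25² + (-0.09)² + 0.13² + 0.04² + 0.45² + 0.63² = 0.0144 + 0.0169 + 0.8281 + 0.0625 + 0.0081 + 0.0169 + 0.0016 + 0.2025 + 0.3969 = 1.5479

1.548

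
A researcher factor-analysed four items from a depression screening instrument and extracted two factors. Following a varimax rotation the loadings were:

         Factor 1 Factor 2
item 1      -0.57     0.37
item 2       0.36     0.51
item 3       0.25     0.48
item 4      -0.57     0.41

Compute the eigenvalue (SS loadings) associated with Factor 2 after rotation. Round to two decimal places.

SS loadings for Factor 2 = 0.37² + 0.51² + 0.48² + 0.41² = 0.1369 + 0.2601 + 0.2304 + 0.1681 = 0.7955

0.80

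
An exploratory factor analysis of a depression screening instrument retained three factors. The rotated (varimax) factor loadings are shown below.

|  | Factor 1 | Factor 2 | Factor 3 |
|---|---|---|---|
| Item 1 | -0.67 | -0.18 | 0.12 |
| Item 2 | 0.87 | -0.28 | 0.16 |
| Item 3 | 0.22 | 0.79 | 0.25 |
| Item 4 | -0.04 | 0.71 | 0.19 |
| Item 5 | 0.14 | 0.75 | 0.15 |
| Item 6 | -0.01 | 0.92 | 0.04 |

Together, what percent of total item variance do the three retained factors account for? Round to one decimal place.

68.1%

Communalities: 0.4957, 0.8609, 0.7350, 0.5418, 0.6046, 0.8481; Σh² = 4.0861.
Total variance with 6 standardized items is 6, so the solution explains 4.0861/6 = 0.6810 = 68.10%.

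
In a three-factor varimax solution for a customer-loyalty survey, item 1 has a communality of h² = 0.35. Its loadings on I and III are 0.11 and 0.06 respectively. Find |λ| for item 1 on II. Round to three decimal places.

Under orthogonal rotation h² = Σλ², so λ_II² = h² − (0.0157) = 0.35 − 0.0157 = 0.3343.
|λ| = √0.3343 = 0.5782.

0.578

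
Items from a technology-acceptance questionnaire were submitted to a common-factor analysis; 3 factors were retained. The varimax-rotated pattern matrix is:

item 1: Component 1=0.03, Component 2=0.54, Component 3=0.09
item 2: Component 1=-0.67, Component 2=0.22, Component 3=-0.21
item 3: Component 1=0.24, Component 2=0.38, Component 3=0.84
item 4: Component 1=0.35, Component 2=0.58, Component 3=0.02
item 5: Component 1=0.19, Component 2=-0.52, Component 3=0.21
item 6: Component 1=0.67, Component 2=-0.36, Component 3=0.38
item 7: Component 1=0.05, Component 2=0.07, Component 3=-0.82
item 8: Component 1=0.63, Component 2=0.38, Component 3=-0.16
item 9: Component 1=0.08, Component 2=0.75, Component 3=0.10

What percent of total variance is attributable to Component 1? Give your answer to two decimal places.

SS loadings for Component 1 = 0.03² + (-0.67)² + 0.24² + 0.35² + 0.19² + 0.67² + 0.05² + 0.63² + 0.08² = 1.5207
With 9 standardized items, total variance = 9. Proportion = 1.5207/9 = 0.1690 → 16.90%.

16.90%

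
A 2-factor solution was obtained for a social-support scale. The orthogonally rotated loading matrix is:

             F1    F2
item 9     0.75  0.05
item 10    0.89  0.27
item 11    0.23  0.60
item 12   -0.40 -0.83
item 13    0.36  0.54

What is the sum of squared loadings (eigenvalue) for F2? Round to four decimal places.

SS loadings for F2 = 0.05² + 0.27² + 0.60² + (-0.83)² + 0.54² = 0.0025 + 0.0729 + 0.3600 + 0.6889 + 0.2916 = 1.4159

1.4159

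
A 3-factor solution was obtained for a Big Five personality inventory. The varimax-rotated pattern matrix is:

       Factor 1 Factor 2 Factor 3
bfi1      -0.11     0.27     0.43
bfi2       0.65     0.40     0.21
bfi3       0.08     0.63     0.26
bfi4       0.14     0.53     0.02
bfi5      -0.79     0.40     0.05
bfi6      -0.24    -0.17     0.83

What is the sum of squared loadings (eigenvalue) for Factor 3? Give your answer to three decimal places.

0.988

SS loadings for Factor 3 = 0.43² + 0.21² + 0.26² + 0.02² + 0.05² + 0.83² = 0.1849 + 0.0441 + 0.0676 + 0.0004 + 0.0025 + 0.6889 = 0.9884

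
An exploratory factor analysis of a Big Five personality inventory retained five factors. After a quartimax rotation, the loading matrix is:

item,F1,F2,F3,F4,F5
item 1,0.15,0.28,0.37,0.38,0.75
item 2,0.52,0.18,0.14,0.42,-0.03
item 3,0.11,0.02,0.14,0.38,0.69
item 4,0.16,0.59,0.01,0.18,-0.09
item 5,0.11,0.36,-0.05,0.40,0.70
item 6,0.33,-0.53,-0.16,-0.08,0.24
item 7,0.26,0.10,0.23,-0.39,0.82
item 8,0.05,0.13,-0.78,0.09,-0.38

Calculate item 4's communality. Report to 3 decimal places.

h² = 0.16² + 0.59² + 0.01² + 0.18² + (-0.09)² = 0.0256 + 0.3481 + 0.0001 + 0.0324 + 0.0081 = 0.4143

0.414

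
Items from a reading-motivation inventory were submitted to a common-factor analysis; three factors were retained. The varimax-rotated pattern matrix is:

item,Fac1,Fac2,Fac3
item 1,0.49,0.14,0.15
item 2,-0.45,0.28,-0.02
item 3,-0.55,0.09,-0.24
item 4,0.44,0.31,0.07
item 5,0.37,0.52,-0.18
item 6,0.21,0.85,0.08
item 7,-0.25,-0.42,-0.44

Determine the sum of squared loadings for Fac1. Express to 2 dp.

SS loadings for Fac1 = 0.49² + (-0.45)² + (-0.55)² + 0.44² + 0.37² + 0.21² + (-0.25)² = 0.2401 + 0.2025 + 0.3025 + 0.1936 + 0.1369 + 0.0441 + 0.0625 = 1.1822

1.18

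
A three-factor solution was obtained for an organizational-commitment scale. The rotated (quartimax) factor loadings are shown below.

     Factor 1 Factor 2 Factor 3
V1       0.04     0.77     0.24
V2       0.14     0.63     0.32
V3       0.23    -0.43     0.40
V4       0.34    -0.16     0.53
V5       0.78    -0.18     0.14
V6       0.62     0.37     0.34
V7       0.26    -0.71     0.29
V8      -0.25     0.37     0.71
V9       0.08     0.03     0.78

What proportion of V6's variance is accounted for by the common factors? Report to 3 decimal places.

h² = 0.62² + 0.37² + 0.34² = 0.3844 + 0.1369 + 0.1156 = 0.6369

0.637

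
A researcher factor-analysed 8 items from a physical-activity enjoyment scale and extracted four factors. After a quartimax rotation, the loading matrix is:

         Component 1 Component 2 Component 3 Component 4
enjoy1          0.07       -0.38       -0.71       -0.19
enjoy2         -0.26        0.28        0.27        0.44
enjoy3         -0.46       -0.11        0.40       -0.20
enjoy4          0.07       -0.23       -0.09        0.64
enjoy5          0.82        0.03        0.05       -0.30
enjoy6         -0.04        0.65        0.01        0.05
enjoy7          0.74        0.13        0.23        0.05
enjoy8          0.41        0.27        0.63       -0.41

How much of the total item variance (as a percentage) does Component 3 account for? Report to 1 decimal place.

15.0%

SS loadings for Component 3 = (-0.71)² + 0.27² + 0.40² + (-0.09)² + 0.05² + 0.01² + 0.23² + 0.63² = 1.1975
With 8 standardized items, total variance = 8. Proportion = 1.1975/8 = 0.1497 → 14.97%.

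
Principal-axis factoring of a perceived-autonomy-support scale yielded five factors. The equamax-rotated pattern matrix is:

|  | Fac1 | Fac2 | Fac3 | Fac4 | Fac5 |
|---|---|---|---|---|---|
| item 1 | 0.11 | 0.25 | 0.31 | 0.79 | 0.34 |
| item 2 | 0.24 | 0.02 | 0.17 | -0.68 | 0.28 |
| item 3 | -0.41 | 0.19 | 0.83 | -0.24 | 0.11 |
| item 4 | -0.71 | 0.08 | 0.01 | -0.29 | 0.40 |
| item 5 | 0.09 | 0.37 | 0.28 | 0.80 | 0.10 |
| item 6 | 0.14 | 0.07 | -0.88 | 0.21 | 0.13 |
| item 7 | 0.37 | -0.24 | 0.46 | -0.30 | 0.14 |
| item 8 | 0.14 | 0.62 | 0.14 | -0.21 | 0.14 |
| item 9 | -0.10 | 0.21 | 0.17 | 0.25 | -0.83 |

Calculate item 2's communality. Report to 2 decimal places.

0.63

h² = 0.24² + 0.02² + 0.17² + (-0.68)² + 0.28² = 0.0576 + 0.0004 + 0.0289 + 0.4624 + 0.0784 = 0.6277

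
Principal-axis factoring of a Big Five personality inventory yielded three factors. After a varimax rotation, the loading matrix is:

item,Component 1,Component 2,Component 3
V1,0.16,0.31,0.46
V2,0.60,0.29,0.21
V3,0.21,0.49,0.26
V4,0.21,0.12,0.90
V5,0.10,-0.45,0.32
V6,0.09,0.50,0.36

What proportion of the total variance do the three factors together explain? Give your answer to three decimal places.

0.457

Communalities: 0.3333, 0.4882, 0.3518, 0.8685, 0.3149, 0.3877; Σh² = 2.7444.
Total variance with 6 standardized items is 6, so the solution explains 2.7444/6 = 0.4574.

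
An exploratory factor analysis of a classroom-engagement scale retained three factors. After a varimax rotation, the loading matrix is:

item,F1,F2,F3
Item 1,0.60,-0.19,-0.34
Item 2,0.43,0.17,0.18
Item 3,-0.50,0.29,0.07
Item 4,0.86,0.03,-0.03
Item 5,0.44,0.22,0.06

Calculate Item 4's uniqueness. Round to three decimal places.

0.259

h² = 0.86² + 0.03² + (-0.03)² = 0.7396 + 0.0009 + 0.0009 = 0.7414
Uniqueness u² = 1 − h² = 1 − 0.7414 = 0.2586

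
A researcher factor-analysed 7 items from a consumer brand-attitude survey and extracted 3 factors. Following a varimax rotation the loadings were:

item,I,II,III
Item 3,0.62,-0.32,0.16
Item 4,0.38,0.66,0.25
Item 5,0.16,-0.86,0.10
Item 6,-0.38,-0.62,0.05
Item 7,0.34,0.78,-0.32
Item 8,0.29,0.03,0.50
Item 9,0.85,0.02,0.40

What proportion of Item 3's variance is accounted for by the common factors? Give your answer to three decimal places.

h² = 0.62² + (-0.32)² + 0.16² = 0.3844 + 0.1024 + 0.0256 = 0.5124

0.512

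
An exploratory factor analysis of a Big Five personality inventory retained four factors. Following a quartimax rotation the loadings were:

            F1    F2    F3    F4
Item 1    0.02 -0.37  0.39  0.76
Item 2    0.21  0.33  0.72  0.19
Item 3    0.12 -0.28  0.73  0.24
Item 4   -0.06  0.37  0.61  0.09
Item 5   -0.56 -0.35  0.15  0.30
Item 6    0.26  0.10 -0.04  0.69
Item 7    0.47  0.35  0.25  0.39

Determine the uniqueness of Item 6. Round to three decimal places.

0.445

h² = 0.26² + 0.10² + (-0.04)² + 0.69² = 0.0676 + 0.0100 + 0.0016 + 0.4761 = 0.5553
Uniqueness u² = 1 − h² = 1 − 0.5553 = 0.4447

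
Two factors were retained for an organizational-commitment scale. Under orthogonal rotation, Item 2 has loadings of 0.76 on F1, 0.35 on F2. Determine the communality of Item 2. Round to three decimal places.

h² = 0.76² + 0.35² = 0.5776 + 0.1225 = 0.7001

0.700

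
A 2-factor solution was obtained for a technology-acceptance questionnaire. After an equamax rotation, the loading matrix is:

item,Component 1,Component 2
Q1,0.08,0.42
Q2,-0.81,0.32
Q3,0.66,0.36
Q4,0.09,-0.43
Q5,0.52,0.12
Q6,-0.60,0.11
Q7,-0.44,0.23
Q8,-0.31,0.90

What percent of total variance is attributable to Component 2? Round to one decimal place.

18.5%

SS loadings for Component 2 = 0.42² + 0.32² + 0.36² + (-0.43)² + 0.12² + 0.11² + 0.23² + 0.90² = 1.4827
With 8 standardized items, total variance = 8. Proportion = 1.4827/8 = 0.1853 → 18.53%.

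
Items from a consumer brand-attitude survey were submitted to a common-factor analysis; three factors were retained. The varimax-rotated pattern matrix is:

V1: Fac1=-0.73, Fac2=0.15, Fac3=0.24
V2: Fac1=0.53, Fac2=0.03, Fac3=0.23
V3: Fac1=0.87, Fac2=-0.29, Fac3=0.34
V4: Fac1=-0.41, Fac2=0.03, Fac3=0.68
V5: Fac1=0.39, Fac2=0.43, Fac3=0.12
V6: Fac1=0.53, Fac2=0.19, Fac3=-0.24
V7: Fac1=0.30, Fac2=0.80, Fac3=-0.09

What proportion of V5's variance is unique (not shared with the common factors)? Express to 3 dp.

0.649

h² = 0.39² + 0.43² + 0.12² = 0.1521 + 0.1849 + 0.0144 = 0.3514
Uniqueness u² = 1 − h² = 1 − 0.3514 = 0.6486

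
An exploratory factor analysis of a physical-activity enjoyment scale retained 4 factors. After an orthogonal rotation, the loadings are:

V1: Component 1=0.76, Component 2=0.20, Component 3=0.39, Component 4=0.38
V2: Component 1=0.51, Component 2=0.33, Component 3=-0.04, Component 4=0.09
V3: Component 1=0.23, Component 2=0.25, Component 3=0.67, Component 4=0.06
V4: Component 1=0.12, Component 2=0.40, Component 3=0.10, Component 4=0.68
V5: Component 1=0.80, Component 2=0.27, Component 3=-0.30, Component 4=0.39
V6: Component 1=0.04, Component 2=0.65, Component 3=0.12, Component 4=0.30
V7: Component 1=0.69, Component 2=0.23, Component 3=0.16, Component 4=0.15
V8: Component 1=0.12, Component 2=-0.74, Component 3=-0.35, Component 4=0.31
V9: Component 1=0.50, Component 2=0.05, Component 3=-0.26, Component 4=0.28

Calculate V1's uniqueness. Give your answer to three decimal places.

0.086

h² = 0.76² + 0.20² + 0.39² + 0.38² = 0.5776 + 0.0400 + 0.1521 + 0.1444 = 0.9141
Uniqueness u² = 1 − h² = 1 − 0.9141 = 0.0859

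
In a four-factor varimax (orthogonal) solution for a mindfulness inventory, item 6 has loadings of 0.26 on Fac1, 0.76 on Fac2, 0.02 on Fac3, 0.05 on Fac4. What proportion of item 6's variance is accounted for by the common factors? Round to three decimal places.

0.648

h² = 0.26² + 0.76² + 0.02² + 0.05² = 0.0676 + 0.5776 + 0.0004 + 0.0025 = 0.6481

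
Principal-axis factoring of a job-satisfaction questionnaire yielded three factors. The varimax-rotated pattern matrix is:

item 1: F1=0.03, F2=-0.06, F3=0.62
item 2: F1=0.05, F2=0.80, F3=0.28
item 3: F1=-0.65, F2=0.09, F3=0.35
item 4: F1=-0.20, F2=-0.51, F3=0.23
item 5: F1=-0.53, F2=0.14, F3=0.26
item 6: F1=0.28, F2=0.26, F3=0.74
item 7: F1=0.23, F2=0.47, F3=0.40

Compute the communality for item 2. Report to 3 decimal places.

0.721

h² = 0.05² + 0.80² + 0.28² = 0.0025 + 0.6400 + 0.0784 = 0.7209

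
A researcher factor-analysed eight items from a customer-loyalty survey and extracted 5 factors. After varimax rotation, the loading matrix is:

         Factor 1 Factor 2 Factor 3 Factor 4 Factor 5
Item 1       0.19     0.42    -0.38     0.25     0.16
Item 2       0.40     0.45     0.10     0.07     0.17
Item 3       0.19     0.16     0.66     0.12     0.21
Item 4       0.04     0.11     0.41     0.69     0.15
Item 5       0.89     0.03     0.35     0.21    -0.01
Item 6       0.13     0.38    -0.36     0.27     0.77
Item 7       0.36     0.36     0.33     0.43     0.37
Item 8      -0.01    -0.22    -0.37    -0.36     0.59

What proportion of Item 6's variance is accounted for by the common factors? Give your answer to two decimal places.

h² = 0.13² + 0.38² + (-0.36)² + 0.27² + 0.77² = 0.0169 + 0.1444 + 0.1296 + 0.0729 + 0.5929 = 0.9567

0.96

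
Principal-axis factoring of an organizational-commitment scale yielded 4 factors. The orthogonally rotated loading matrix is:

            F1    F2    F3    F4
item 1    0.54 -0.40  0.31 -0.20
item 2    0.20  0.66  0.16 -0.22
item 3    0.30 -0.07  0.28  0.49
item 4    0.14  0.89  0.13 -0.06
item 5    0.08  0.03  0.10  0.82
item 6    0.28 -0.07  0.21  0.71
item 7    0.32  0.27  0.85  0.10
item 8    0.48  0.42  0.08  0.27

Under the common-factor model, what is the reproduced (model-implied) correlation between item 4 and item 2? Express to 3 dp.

r̂ = Σ λ_i·λ_j across factors = (0.14)(0.20) + (0.89)(0.66) + (0.13)(0.16) + (-0.06)(-0.22)
  = +0.0280 +0.5874 +0.0208 +0.0132 = 0.6494

0.649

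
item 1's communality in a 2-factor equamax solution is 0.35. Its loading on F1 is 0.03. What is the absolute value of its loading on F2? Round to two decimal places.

0.59

Under orthogonal rotation h² = Σλ², so λ_F2² = h² − (0.0009) = 0.35 − 0.0009 = 0.3491.
|λ| = √0.3491 = 0.5908.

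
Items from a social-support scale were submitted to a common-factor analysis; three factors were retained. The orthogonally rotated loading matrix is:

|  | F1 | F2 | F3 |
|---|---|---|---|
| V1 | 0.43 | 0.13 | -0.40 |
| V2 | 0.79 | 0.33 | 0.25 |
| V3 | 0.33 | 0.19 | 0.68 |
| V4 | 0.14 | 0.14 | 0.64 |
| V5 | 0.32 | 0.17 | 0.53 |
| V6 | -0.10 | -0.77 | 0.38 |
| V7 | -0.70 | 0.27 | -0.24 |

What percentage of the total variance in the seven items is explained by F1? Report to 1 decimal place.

22.0%

SS loadings for F1 = 0.43² + 0.79² + 0.33² + 0.14² + 0.32² + (-0.10)² + (-0.70)² = 1.5399
With 7 standardized items, total variance = 7. Proportion = 1.5399/7 = 0.2200 → 22.00%.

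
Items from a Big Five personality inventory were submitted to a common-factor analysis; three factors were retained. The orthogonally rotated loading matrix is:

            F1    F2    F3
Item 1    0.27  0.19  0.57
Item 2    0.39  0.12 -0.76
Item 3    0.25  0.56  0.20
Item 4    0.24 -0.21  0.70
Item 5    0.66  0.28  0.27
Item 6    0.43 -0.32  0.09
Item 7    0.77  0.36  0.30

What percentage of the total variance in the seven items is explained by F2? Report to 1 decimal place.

SS loadings for F2 = 0.19² + 0.12² + 0.56² + (-0.21)² + 0.28² + (-0.32)² + 0.36² = 0.7186
With 7 standardized items, total variance = 7. Proportion = 0.7186/7 = 0.1027 → 10.27%.

10.3%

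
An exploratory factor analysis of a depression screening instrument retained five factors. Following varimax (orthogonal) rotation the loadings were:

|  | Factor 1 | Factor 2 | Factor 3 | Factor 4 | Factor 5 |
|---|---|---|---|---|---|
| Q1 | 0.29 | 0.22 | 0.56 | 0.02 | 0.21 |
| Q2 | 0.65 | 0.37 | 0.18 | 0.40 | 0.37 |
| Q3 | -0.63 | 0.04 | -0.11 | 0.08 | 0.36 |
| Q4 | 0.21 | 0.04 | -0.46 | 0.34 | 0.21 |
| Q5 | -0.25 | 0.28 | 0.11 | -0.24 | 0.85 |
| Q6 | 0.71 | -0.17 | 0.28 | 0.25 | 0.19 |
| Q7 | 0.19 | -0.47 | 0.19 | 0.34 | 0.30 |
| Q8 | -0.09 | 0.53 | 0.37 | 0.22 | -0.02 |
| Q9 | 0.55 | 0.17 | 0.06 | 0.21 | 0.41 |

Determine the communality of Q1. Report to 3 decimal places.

h² = 0.29² + 0.22² + 0.56² + 0.02² + 0.21² = 0.0841 + 0.0484 + 0.3136 + 0.0004 + 0.0441 = 0.4906

0.491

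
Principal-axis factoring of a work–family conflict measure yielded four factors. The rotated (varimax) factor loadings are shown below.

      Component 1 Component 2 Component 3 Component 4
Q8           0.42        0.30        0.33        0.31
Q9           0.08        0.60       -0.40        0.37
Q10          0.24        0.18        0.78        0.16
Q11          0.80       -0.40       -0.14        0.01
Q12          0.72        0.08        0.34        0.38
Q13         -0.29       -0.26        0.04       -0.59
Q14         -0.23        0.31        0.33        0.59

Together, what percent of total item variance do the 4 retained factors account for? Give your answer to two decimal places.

SS loadings by factor: 1.5358, 0.8125, 1.1230, 1.0993; total = 4.5706.
Total variance with 7 standardized items is 7, so the solution explains 4.5706/7 = 0.6529 = 65.29%.

65.29%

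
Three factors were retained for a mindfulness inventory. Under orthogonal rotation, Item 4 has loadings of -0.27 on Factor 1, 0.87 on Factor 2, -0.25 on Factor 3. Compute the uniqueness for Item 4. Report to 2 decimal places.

0.11

h² = (-0.27)² + 0.87² + (-0.25)² = 0.0729 + 0.7569 + 0.0625 = 0.8923
Uniqueness u² = 1 − h² = 1 − 0.8923 = 0.1077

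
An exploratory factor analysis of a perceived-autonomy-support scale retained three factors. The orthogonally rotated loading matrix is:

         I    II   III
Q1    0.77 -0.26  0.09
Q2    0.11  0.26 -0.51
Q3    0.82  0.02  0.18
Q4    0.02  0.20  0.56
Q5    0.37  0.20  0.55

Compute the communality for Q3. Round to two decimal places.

h² = 0.82² + 0.02² + 0.18² = 0.6724 + 0.0004 + 0.0324 = 0.7052

0.71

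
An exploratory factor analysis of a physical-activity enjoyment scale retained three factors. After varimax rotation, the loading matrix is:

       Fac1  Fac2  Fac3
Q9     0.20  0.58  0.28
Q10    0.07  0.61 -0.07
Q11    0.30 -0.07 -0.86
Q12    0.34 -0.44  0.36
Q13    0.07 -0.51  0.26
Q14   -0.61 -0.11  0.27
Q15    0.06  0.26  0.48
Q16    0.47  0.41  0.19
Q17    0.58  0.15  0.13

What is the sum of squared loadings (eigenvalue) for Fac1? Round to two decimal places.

SS loadings for Fac1 = 0.20² + 0.07² + 0.30² + 0.34² + 0.07² + (-0.61)² + 0.06² + 0.47² + 0.58² = 0.0400 + 0.0049 + 0.0900 + 0.1156 + 0.0049 + 0.3721 + 0.0036 + 0.2209 + 0.3364 = 1.1884

1.19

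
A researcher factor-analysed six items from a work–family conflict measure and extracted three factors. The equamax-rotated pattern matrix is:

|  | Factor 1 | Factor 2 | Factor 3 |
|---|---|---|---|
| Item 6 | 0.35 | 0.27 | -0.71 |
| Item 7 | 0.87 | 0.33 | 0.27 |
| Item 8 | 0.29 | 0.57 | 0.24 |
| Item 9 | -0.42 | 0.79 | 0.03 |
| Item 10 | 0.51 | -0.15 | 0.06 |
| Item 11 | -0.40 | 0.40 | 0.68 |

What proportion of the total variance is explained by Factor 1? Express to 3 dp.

SS loadings for Factor 1 = 0.35² + 0.87² + 0.29² + (-0.42)² + 0.51² + (-0.40)² = 1.5600
Proportion of variance = 1.5600 / 6 = 0.2600.

0.260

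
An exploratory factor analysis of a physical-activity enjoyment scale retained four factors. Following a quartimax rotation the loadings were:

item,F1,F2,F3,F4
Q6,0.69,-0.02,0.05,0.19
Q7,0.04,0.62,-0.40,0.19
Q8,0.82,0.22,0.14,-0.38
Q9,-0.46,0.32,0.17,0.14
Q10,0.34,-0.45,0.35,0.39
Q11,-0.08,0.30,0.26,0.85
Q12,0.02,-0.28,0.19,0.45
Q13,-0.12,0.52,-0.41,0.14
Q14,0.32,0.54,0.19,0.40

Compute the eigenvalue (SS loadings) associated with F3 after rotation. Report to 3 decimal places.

0.641

SS loadings for F3 = 0.05² + (-0.40)² + 0.14² + 0.17² + 0.35² + 0.26² + 0.19² + (-0.41)² + 0.19² = 0.0025 + 0.1600 + 0.0196 + 0.0289 + 0.1225 + 0.0676 + 0.0361 + 0.1681 + 0.0361 = 0.6414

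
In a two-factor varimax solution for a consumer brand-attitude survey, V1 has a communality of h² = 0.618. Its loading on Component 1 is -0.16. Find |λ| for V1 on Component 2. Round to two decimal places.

Under orthogonal rotation h² = Σλ², so λ_Component 2² = h² − (0.0256) = 0.618 − 0.0256 = 0.5924.
|λ| = √0.5924 = 0.7697.

0.77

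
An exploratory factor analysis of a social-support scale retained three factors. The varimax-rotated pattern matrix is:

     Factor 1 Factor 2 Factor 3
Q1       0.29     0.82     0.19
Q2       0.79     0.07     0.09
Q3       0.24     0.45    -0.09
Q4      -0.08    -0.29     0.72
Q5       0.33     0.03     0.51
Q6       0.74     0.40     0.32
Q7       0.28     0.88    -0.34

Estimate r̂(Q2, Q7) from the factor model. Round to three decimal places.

r̂ = Σ λ_i·λ_j across factors = (0.79)(0.28) + (0.07)(0.88) + (0.09)(-0.34)
  = +0.2212 +0.0616 -0.0306 = 0.2522

0.252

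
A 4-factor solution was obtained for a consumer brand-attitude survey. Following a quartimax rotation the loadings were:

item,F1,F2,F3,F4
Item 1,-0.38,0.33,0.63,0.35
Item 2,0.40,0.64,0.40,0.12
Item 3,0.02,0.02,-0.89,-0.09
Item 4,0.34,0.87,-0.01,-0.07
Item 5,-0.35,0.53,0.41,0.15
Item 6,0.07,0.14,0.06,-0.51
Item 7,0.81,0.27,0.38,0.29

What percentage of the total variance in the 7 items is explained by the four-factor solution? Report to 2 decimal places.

71.93%

SS loadings by factor: 1.2039, 1.6492, 1.6652, 0.5166; total = 5.0349.
Total variance with 7 standardized items is 7, so the solution explains 5.0349/7 = 0.7193 = 71.93%.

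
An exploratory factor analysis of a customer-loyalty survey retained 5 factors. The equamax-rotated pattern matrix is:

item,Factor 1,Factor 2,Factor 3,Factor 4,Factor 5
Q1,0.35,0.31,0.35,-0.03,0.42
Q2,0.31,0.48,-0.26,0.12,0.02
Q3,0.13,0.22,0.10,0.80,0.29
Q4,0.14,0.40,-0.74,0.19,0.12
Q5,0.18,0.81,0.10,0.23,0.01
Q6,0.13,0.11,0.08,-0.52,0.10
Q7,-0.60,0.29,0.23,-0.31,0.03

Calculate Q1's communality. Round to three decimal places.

h² = 0.35² + 0.31² + 0.35² + (-0.03)² + 0.42² = 0.1225 + 0.0961 + 0.1225 + 0.0009 + 0.1764 = 0.5184

0.518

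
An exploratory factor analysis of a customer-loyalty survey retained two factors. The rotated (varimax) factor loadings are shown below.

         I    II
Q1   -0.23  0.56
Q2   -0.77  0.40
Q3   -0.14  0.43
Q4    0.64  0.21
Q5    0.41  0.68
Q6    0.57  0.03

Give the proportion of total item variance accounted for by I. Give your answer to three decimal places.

0.261

SS loadings for I = (-0.23)² + (-0.77)² + (-0.14)² + 0.64² + 0.41² + 0.57² = 1.5680
Proportion of variance = 1.5680 / 6 = 0.2613.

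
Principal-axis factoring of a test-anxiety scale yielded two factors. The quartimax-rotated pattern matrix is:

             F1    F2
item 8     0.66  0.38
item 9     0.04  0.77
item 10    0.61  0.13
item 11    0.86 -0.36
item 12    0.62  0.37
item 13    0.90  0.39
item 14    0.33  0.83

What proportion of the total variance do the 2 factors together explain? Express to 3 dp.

0.673

Communalities: 0.5800, 0.5945, 0.3890, 0.8692, 0.5213, 0.9621, 0.7978; Σh² = 4.7139.
Total variance with 7 standardized items is 7, so the solution explains 4.7139/7 = 0.6734.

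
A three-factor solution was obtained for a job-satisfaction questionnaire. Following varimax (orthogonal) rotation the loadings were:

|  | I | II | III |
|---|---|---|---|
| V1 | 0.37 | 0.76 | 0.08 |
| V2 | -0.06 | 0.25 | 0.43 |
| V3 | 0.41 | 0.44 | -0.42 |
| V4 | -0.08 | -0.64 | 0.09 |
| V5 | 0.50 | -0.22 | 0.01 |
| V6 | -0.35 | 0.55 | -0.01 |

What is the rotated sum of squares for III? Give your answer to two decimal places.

0.38

SS loadings for III = 0.08² + 0.43² + (-0.42)² + 0.09² + 0.01² + (-0.01)² = 0.0064 + 0.1849 + 0.1764 + 0.0081 + 0.0001 + 0.0001 = 0.3760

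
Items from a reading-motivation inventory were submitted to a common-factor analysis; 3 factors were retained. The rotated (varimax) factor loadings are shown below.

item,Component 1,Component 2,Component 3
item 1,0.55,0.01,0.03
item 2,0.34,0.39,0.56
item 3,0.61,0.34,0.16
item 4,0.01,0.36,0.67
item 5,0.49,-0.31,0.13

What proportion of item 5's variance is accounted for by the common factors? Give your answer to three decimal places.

h² = 0.49² + (-0.31)² + 0.13² = 0.2401 + 0.0961 + 0.0169 = 0.3531

0.353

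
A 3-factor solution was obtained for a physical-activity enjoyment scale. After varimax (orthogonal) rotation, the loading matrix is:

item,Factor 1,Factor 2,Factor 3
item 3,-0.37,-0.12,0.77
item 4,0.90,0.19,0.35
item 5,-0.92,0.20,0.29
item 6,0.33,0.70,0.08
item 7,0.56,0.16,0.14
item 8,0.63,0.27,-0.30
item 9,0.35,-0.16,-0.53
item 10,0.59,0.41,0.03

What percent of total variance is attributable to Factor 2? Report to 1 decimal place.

SS loadings for Factor 2 = (-0.12)² + 0.19² + 0.20² + 0.70² + 0.16² + 0.27² + (-0.16)² + 0.41² = 0.8727
With 8 standardized items, total variance = 8. Proportion = 0.8727/8 = 0.1091 → 10.91%.

10.9%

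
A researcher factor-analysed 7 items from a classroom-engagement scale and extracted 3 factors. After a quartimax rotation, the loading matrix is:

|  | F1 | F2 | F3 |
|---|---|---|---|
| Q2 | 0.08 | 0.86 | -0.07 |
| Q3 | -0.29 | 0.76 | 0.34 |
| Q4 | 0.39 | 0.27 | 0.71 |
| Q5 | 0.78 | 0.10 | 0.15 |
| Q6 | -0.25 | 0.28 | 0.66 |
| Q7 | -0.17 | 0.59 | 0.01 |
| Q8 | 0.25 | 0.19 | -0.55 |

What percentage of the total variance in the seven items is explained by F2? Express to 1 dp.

26.6%

SS loadings for F2 = 0.86² + 0.76² + 0.27² + 0.10² + 0.28² + 0.59² + 0.19² = 1.8627
With 7 standardized items, total variance = 7. Proportion = 1.8627/7 = 0.2661 → 26.61%.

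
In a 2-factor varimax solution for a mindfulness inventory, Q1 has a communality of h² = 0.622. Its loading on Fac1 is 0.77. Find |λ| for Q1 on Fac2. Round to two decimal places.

0.17

Under orthogonal rotation h² = Σλ², so λ_Fac2² = h² − (0.5929) = 0.622 − 0.5929 = 0.0291.
|λ| = √0.0291 = 0.1706.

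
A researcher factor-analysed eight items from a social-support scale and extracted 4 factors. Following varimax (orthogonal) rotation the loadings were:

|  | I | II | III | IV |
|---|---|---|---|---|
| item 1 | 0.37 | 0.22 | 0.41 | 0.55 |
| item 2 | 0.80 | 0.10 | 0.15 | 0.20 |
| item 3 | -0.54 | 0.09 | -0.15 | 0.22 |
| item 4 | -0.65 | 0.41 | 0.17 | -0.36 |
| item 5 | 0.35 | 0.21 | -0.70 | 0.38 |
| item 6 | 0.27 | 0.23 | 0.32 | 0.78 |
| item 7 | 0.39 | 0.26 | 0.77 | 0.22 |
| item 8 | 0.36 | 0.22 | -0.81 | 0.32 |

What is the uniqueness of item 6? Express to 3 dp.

h² = 0.27² + 0.23² + 0.32² + 0.78² = 0.0729 + 0.0529 + 0.1024 + 0.6084 = 0.8366
Uniqueness u² = 1 − h² = 1 − 0.8366 = 0.1634

0.163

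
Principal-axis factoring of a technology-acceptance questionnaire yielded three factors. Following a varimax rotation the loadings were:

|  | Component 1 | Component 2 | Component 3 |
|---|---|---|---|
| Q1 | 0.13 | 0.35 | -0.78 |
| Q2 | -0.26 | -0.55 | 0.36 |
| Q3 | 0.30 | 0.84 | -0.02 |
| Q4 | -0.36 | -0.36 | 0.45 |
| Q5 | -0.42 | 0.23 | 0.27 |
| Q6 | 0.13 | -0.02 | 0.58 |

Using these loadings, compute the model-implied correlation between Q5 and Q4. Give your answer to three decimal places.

0.190

r̂ = Σ λ_i·λ_j across factors = (-0.42)(-0.36) + (0.23)(-0.36) + (0.27)(0.45)
  = +0.1512 -0.0828 +0.1215 = 0.1899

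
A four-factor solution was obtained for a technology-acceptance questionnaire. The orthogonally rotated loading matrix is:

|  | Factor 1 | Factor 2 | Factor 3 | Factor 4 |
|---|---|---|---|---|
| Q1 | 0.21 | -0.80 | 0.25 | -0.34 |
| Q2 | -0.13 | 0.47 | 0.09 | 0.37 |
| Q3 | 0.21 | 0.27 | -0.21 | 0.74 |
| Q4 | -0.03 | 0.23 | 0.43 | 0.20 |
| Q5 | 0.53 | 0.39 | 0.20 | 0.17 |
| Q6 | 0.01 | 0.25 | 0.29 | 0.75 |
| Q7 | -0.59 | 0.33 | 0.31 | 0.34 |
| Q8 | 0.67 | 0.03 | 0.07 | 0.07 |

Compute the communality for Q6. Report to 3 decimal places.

0.709

h² = 0.01² + 0.25² + 0.29² + 0.75² = 0.0001 + 0.0625 + 0.0841 + 0.5625 = 0.7092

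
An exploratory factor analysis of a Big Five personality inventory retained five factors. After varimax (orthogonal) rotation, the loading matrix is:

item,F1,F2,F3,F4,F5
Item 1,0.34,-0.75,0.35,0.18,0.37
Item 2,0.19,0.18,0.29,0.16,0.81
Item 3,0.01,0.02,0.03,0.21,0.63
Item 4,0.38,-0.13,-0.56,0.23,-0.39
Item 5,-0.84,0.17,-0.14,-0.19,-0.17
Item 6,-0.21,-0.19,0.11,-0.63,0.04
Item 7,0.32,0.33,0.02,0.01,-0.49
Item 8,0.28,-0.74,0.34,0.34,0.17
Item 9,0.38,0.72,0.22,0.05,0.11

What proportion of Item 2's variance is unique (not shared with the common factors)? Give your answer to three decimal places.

h² = 0.19² + 0.18² + 0.29² + 0.16² + 0.81² = 0.0361 + 0.0324 + 0.0841 + 0.0256 + 0.6561 = 0.8343
Uniqueness u² = 1 − h² = 1 − 0.8343 = 0.1657

0.166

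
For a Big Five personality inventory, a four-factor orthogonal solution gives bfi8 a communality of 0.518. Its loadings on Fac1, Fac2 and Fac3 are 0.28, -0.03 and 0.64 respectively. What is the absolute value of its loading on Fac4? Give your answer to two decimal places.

0.17

Under orthogonal rotation h² = Σλ², so λ_Fac4² = h² − (0.4889) = 0.518 − 0.4889 = 0.0291.
|λ| = √0.0291 = 0.1706.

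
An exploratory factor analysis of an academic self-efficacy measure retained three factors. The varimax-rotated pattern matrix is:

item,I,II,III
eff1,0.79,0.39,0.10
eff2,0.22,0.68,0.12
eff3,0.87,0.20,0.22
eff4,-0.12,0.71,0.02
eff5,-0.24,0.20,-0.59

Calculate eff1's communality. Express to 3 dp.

0.786

h² = 0.79² + 0.39² + 0.10² = 0.6241 + 0.1521 + 0.0100 = 0.7862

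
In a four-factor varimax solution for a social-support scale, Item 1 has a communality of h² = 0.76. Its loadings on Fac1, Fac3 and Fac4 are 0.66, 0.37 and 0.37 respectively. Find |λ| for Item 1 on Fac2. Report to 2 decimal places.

0.22

Under orthogonal rotation h² = Σλ², so λ_Fac2² = h² − (0.7094) = 0.76 − 0.7094 = 0.0506.
|λ| = √0.0506 = 0.2249.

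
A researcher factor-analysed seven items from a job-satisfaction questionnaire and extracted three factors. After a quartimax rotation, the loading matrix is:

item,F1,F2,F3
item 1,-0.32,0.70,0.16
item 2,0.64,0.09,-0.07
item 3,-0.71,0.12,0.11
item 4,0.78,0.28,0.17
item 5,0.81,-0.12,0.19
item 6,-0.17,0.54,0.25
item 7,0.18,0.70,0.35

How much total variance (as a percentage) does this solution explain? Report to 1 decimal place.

57.4%

SS loadings by factor: 2.3419, 1.3869, 0.2926; total = 4.0214.
Total variance with 7 standardized items is 7, so the solution explains 4.0214/7 = 0.5745 = 57.45%.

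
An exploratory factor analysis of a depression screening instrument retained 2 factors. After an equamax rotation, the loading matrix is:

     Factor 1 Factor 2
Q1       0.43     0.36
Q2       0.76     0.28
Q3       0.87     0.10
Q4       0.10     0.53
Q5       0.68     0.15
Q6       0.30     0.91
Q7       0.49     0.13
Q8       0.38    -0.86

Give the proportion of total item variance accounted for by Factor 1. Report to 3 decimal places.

SS loadings for Factor 1 = 0.43² + 0.76² + 0.87² + 0.10² + 0.68² + 0.30² + 0.49² + 0.38² = 2.4663
Proportion of variance = 2.4663 / 8 = 0.3083.

0.308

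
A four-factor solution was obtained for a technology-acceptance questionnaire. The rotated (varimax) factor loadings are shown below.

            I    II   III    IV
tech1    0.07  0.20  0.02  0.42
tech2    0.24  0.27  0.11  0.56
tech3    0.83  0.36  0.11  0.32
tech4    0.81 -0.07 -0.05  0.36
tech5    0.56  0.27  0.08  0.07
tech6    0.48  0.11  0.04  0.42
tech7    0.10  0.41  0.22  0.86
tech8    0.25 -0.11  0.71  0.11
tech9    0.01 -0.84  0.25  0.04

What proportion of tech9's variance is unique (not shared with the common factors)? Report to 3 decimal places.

0.230

h² = 0.01² + (-0.84)² + 0.25² + 0.04² = 0.0001 + 0.7056 + 0.0625 + 0.0016 = 0.7698
Uniqueness u² = 1 − h² = 1 − 0.7698 = 0.2302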